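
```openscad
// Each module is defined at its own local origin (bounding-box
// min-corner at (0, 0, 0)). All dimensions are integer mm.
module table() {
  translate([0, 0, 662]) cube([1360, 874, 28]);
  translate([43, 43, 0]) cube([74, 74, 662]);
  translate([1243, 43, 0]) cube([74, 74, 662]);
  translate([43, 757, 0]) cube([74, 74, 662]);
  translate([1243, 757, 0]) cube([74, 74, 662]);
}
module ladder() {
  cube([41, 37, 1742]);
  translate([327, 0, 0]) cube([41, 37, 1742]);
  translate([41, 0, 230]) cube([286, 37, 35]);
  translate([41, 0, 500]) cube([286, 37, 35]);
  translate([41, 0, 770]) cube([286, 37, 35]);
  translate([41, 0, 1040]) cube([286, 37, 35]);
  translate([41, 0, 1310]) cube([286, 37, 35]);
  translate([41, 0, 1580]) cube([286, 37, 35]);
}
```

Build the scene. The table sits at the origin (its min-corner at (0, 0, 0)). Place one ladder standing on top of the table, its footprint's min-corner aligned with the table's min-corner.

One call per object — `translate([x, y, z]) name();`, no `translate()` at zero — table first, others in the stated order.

table();
translate([0, 0, 690]) ladder();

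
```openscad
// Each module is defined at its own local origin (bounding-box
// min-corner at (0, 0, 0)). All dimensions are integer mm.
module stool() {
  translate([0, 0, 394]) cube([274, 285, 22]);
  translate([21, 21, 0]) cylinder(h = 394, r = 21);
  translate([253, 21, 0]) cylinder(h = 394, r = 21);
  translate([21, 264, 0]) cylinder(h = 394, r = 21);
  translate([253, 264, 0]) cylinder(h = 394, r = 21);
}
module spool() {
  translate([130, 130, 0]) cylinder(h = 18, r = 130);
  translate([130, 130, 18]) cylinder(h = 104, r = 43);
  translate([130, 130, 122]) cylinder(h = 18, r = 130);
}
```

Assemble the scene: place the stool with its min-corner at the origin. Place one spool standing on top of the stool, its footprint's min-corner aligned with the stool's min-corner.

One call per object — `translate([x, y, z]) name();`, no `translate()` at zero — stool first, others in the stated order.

stool();
translate([0, 0, 416]) spool();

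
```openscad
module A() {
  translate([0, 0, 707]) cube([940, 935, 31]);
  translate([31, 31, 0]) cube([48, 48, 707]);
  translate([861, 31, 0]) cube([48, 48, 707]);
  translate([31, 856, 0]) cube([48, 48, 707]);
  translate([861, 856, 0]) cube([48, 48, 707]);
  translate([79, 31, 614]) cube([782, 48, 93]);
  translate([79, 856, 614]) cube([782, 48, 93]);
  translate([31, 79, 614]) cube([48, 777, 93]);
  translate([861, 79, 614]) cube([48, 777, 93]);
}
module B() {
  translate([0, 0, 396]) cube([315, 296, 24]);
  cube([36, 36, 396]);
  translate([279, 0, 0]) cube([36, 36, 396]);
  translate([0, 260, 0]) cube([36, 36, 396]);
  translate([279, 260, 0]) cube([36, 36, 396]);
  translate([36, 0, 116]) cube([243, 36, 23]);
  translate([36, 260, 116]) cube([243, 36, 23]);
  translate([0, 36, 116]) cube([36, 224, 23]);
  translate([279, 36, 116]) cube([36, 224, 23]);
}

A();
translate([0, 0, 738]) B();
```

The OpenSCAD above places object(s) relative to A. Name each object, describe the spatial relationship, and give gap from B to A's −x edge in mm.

The stool's min-x is at 0; the table's min-x is 0; gap = 0 mm.

A is a table. B is a stool. The stool is on top of the table. The gap from the stool to the table's −x edge is 0 mm.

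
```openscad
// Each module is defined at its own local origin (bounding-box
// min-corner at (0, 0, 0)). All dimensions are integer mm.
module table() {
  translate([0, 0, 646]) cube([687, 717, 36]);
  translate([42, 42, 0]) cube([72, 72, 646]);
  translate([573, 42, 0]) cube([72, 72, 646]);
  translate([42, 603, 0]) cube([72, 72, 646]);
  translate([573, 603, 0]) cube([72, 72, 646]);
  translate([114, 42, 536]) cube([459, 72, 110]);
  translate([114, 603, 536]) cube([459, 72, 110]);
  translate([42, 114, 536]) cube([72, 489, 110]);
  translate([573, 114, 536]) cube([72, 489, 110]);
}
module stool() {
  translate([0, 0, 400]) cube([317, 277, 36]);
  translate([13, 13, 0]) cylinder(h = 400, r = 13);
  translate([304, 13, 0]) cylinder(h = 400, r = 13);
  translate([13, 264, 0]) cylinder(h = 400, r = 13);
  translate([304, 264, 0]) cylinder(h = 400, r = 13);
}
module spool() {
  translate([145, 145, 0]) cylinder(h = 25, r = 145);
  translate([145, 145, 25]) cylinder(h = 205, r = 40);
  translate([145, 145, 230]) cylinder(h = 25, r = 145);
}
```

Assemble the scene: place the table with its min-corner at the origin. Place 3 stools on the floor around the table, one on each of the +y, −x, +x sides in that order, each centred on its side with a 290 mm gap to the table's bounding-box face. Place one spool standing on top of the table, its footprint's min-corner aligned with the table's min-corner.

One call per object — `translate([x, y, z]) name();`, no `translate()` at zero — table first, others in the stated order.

table();
translate([185, 1007, 0]) stool();
translate([-607, 220, 0]) stool();
translate([977, 220, 0]) stool();
translate([0, 0, 682]) spool();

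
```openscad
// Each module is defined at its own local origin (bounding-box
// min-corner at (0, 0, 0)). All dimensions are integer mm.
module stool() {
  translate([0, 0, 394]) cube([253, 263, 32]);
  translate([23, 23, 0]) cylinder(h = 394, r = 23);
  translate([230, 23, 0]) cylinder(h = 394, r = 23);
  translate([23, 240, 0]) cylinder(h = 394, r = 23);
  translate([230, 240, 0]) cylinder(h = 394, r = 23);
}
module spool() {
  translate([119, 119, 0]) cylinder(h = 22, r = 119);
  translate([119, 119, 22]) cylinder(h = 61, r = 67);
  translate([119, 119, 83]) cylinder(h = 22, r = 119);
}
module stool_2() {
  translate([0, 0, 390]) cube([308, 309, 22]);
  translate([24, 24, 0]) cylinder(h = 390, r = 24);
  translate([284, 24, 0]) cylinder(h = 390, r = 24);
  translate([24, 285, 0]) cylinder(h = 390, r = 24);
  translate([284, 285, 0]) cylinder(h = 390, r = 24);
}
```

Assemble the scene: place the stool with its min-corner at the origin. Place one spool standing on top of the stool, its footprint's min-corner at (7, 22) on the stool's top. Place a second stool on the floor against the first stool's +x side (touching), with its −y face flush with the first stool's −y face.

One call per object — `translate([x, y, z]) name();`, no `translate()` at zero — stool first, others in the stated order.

stool();
translate([7, 22, 426]) spool();
translate([253, 0, 0]) stool_2();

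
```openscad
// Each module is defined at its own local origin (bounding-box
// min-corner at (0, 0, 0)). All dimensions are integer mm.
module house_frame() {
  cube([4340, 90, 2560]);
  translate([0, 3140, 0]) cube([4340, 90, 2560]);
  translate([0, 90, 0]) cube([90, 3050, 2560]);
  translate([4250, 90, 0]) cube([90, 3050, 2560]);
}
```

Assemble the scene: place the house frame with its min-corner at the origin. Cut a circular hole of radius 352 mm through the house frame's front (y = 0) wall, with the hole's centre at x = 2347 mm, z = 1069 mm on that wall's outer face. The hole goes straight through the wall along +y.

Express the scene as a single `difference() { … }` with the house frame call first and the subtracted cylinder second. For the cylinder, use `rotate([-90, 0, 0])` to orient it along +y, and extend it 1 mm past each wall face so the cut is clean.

difference() {
  house_frame();
  translate([2347, -1, 1069]) rotate([-90, 0, 0]) cylinder(h = 92, r = 352);
}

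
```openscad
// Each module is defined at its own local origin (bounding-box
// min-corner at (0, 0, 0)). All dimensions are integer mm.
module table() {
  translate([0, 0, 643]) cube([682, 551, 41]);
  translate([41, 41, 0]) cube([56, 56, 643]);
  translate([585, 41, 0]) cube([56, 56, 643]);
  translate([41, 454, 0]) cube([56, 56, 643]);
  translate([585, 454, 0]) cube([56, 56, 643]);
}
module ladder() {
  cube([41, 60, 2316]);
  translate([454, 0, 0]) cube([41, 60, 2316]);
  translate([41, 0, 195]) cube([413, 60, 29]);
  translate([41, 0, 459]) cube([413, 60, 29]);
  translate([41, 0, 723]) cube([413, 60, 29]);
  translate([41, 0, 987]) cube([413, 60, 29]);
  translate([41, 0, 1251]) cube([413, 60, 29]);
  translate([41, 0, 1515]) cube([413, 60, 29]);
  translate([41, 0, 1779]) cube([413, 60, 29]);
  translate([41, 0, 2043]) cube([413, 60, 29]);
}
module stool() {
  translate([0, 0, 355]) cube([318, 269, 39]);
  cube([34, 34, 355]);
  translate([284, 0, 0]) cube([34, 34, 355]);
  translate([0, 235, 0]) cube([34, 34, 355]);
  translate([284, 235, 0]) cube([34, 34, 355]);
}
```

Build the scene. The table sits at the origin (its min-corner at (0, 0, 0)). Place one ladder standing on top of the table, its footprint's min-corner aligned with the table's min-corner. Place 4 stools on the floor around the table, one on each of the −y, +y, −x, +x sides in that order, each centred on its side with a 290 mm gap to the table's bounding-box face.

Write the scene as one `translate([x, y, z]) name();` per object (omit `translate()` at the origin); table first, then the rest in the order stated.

table();
translate([0, 0, 684]) ladder();
translate([182, -559, 0]) stool();
translate([182, 841, 0]) stool();
translate([-608, 141, 0]) stool();
translate([972, 141, 0]) stool();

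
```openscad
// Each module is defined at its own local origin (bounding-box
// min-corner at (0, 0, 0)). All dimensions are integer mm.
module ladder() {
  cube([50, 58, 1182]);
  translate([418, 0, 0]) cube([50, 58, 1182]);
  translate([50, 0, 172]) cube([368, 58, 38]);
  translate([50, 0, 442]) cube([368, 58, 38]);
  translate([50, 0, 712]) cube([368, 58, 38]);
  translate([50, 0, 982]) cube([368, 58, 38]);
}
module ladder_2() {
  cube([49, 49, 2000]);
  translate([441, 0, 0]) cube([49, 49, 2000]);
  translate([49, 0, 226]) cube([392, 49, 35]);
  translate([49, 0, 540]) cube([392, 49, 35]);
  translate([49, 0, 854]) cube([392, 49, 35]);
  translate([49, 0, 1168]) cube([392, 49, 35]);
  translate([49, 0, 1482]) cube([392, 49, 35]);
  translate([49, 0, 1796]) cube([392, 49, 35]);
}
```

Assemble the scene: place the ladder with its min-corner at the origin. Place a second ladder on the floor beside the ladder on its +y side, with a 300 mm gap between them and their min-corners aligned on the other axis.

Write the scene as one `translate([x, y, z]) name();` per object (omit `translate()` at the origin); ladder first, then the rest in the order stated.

ladder();
translate([0, 358, 0]) ladder_2();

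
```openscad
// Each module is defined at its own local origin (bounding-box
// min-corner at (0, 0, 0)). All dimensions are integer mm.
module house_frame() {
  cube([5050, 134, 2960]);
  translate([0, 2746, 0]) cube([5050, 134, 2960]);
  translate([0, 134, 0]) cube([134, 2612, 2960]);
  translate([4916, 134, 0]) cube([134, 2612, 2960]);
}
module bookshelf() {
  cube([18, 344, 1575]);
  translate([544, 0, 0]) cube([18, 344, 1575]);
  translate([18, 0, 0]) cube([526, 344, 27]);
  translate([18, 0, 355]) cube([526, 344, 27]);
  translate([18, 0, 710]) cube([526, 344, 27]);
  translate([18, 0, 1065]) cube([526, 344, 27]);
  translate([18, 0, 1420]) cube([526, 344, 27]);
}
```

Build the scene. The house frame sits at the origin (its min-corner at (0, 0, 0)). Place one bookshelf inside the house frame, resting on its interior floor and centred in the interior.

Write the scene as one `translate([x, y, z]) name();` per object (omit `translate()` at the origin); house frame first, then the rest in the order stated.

house_frame();
translate([2244, 1268, 0]) bookshelf();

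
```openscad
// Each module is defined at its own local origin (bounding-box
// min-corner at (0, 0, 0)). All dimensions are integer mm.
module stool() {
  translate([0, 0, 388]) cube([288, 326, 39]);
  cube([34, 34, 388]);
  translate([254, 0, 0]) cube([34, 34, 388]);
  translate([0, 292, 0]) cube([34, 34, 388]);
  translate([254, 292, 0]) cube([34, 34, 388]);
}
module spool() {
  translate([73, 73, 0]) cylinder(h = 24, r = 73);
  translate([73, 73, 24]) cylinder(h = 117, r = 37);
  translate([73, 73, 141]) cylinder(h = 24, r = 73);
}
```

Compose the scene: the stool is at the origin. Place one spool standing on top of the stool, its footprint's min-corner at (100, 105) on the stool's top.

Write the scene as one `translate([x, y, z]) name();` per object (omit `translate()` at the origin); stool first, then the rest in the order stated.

stool();
translate([100, 105, 427]) spool();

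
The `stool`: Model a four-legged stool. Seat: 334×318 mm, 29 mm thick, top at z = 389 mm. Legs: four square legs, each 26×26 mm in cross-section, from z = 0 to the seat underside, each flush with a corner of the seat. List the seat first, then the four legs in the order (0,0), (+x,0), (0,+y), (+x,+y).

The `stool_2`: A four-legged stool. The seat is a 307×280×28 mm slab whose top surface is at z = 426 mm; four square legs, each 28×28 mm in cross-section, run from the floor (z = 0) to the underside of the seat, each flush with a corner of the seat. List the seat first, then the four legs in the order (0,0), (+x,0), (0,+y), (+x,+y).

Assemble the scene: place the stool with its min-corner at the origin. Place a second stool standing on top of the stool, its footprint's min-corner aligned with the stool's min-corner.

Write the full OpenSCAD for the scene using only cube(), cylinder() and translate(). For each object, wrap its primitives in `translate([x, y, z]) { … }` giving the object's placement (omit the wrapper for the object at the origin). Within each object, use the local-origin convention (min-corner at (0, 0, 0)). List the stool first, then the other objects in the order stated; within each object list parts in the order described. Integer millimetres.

translate([0, 0, 360]) cube([334, 318, 29]);
cube([26, 26, 360]);
translate([308, 0, 0]) cube([26, 26, 360]);
translate([0, 292, 0]) cube([26, 26, 360]);
translate([308, 292, 0]) cube([26, 26, 360]);
translate([0, 0, 389]) {
  translate([0, 0, 398]) cube([307, 280, 28]);
  cube([28, 28, 398]);
  translate([279, 0, 0]) cube([28, 28, 398]);
  translate([0, 252, 0]) cube([28, 28, 398]);
  translate([279, 252, 0]) cube([28, 28, 398]);
}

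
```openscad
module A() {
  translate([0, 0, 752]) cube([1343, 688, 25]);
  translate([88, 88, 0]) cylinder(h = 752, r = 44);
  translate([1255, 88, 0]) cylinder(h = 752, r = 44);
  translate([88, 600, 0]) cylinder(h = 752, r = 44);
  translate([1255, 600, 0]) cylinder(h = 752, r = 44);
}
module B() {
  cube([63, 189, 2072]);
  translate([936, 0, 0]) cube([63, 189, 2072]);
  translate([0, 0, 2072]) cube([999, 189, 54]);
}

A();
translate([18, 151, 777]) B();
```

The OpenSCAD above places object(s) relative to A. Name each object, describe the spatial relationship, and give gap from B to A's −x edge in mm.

The door frame's min-x is at 18; the table's min-x is 0; gap = 18 mm.

A is a table. B is a door frame. The door frame is on top of the table. The gap from the door frame to the table's −x edge is 18 mm.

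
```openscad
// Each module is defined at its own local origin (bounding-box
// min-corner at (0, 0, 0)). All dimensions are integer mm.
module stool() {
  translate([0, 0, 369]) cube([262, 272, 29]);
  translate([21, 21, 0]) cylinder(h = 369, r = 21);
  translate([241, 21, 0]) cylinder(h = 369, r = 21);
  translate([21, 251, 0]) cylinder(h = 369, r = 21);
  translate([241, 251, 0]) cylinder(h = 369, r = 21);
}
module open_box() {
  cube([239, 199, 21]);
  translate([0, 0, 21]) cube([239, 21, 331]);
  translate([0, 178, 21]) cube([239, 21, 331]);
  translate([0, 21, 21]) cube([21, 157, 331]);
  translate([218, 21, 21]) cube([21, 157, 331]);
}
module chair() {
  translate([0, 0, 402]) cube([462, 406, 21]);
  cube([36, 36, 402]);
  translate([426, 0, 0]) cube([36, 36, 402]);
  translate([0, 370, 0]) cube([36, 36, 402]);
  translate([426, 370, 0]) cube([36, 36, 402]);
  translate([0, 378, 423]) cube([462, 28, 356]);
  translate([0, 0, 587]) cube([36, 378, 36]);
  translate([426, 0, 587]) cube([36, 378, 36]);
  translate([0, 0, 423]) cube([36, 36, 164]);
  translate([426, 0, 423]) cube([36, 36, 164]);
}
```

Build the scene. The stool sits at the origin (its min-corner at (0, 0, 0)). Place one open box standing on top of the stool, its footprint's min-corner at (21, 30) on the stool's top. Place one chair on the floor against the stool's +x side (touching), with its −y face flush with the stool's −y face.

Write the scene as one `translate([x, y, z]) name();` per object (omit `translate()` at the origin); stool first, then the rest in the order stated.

stool();
translate([21, 30, 398]) open_box();
translate([262, 0, 0]) chair();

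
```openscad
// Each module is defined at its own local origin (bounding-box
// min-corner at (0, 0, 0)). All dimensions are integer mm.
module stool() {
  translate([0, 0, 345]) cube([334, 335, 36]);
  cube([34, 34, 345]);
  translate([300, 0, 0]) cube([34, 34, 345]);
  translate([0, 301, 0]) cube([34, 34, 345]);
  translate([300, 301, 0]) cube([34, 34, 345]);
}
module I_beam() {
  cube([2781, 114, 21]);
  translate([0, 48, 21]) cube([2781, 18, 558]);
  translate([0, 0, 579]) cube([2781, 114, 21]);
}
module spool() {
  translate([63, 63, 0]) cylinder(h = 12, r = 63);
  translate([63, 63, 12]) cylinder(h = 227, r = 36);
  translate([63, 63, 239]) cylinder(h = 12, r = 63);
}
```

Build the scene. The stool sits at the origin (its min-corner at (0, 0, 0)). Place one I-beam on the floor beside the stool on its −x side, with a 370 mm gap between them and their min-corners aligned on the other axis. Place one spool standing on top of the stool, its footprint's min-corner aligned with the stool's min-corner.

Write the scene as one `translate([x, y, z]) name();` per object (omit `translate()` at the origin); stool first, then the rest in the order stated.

stool();
translate([-3151, 0, 0]) I_beam();
translate([0, 0, 381]) spool();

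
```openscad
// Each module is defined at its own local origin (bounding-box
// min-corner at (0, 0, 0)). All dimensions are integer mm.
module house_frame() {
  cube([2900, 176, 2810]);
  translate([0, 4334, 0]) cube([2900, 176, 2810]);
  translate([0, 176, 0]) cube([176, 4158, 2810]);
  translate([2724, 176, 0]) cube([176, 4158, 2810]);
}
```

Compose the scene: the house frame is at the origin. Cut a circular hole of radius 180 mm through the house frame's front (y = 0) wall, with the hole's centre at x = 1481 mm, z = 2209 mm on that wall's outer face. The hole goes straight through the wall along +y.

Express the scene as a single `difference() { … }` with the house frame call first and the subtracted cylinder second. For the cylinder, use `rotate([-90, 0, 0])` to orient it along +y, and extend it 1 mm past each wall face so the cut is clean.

difference() {
  house_frame();
  translate([1481, -1, 2209]) rotate([-90, 0, 0]) cylinder(h = 178, r = 180);
}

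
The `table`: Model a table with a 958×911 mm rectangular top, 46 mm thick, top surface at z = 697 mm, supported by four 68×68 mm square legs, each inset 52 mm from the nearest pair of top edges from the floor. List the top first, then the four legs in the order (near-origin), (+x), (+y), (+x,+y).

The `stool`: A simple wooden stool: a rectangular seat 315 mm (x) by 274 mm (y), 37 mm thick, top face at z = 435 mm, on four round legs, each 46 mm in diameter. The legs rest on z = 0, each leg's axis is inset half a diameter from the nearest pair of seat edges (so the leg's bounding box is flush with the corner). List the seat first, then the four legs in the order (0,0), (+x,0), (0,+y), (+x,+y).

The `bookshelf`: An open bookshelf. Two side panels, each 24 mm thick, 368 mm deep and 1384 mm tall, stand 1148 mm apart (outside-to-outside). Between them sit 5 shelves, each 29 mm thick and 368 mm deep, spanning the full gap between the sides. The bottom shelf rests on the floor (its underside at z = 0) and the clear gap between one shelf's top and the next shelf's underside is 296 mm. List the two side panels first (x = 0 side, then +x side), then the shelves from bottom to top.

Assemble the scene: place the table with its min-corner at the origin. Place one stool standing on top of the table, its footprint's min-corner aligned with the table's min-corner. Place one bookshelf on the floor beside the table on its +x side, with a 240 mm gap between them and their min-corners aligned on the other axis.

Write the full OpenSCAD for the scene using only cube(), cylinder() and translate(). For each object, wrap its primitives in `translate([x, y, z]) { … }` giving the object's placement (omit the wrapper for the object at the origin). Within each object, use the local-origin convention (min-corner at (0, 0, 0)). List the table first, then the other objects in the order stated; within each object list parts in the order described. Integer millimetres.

translate([0, 0, 651]) cube([958, 911, 46]);
translate([52, 52, 0]) cube([68, 68, 651]);
translate([838, 52, 0]) cube([68, 68, 651]);
translate([52, 791, 0]) cube([68, 68, 651]);
translate([838, 791, 0]) cube([68, 68, 651]);
translate([0, 0, 697]) {
  translate([0, 0, 398]) cube([315, 274, 37]);
  translate([23, 23, 0]) cylinder(h = 398, r = 23);
  translate([292, 23, 0]) cylinder(h = 398, r = 23);
  translate([23, 251, 0]) cylinder(h = 398, r = 23);
  translate([292, 251, 0]) cylinder(h = 398, r = 23);
}
translate([1198, 0, 0]) {
  cube([24, 368, 1384]);
  translate([1124, 0, 0]) cube([24, 368, 1384]);
  translate([24, 0, 0]) cube([1100, 368, 29]);
  translate([24, 0, 325]) cube([1100, 368, 29]);
  translate([24, 0, 650]) cube([1100, 368, 29]);
  translate([24, 0, 975]) cube([1100, 368, 29]);
  translate([24, 0, 1300]) cube([1100, 368, 29]);
}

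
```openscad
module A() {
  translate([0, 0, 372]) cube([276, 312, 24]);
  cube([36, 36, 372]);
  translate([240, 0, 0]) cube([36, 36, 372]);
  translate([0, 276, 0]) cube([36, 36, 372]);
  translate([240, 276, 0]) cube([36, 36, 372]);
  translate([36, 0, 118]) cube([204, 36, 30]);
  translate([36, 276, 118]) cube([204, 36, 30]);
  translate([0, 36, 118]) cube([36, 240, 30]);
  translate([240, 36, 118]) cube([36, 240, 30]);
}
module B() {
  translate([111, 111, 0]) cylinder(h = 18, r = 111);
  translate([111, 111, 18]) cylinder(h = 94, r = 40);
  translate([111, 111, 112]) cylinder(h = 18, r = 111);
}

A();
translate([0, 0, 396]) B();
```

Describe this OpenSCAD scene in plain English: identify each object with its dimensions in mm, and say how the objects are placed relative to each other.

A is a simple wooden stool: a rectangular seat 276 mm (x) by 312 mm (y), 24 mm thick, top face at z = 396 mm, on four square legs, each 36×36 mm in cross-section. The legs rest on z = 0, each flush with a corner of the seat. Four stretchers, 36 mm wide and 30 mm tall, connect adjacent legs with their undersides at z = 118 mm, each running between the inner faces of the legs it joins and aligned with the legs' outer faces on the other axis.

B is a spool: two coaxial disc flanges of radius 111 mm and thickness 18 mm, joined by a core cylinder of radius 40 mm and height 94 mm. The lower flange rests on z = 0 and the three cylinders share a vertical axis.

The spool is on top of the stool.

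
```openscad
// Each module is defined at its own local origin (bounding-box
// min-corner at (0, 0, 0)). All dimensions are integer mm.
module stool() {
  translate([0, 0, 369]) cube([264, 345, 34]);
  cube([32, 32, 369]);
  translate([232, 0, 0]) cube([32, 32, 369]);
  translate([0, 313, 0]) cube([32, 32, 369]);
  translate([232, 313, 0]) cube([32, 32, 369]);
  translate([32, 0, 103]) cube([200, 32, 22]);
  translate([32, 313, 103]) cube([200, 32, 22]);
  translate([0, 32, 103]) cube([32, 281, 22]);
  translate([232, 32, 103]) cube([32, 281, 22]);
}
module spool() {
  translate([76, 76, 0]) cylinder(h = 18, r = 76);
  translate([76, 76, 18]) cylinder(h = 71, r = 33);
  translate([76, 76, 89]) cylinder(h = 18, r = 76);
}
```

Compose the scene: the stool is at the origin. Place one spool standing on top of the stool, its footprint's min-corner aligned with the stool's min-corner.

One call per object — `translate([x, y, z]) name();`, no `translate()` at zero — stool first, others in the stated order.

stool();
translate([0, 0, 403]) spool();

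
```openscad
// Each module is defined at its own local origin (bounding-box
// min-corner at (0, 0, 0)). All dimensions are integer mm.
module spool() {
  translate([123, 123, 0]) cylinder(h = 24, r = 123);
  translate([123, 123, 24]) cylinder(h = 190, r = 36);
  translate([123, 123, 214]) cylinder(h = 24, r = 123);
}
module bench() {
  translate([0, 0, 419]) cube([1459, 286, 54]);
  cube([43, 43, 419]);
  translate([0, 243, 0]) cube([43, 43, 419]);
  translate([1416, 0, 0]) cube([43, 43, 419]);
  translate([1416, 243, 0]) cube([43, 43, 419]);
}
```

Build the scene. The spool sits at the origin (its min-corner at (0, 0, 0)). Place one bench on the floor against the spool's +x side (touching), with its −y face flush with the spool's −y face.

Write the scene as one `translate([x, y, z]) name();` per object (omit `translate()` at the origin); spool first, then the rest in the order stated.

spool();
translate([246, 0, 0]) bench();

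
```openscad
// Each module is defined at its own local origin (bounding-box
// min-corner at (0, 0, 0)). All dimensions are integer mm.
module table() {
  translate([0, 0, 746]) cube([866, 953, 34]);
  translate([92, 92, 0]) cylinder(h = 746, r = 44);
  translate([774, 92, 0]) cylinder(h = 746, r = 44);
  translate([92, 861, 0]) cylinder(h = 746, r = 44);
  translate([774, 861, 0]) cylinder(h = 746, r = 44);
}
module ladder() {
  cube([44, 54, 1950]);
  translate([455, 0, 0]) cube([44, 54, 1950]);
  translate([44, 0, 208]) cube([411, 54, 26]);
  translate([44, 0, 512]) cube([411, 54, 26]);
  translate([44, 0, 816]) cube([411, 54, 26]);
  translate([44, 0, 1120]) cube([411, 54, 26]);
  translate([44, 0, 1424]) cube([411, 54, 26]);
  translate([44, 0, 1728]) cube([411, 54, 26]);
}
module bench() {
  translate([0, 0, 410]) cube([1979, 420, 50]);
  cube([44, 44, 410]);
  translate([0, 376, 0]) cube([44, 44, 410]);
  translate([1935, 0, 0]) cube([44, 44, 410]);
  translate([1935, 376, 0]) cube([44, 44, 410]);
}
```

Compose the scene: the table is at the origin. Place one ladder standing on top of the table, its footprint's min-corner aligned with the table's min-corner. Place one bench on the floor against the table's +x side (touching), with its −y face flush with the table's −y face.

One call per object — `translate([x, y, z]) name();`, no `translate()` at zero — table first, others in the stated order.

table();
translate([0, 0, 780]) ladder();
translate([866, 0, 0]) bench();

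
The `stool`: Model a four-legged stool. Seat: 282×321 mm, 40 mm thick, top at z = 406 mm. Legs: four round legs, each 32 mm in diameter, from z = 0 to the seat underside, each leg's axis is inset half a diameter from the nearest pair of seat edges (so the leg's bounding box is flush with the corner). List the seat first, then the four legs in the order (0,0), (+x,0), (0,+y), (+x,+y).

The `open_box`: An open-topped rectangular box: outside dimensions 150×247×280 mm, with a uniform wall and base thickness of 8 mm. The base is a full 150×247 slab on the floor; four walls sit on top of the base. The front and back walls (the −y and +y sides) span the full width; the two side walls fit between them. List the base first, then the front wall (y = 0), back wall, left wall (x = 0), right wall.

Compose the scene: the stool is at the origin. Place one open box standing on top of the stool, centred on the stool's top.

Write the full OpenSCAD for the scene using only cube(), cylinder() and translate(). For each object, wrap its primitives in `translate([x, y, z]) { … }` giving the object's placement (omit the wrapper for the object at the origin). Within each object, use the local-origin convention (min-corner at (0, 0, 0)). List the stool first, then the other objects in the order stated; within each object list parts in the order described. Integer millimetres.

translate([0, 0, 366]) cube([282, 321, 40]);
translate([16, 16, 0]) cylinder(h = 366, r = 16);
translate([266, 16, 0]) cylinder(h = 366, r = 16);
translate([16, 305, 0]) cylinder(h = 366, r = 16);
translate([266, 305, 0]) cylinder(h = 366, r = 16);
translate([66, 37, 406]) {
  cube([150, 247, 8]);
  translate([0, 0, 8]) cube([150, 8, 272]);
  translate([0, 239, 8]) cube([150, 8, 272]);
  translate([0, 8, 8]) cube([8, 231, 272]);
  translate([142, 8, 8]) cube([8, 231, 272]);
}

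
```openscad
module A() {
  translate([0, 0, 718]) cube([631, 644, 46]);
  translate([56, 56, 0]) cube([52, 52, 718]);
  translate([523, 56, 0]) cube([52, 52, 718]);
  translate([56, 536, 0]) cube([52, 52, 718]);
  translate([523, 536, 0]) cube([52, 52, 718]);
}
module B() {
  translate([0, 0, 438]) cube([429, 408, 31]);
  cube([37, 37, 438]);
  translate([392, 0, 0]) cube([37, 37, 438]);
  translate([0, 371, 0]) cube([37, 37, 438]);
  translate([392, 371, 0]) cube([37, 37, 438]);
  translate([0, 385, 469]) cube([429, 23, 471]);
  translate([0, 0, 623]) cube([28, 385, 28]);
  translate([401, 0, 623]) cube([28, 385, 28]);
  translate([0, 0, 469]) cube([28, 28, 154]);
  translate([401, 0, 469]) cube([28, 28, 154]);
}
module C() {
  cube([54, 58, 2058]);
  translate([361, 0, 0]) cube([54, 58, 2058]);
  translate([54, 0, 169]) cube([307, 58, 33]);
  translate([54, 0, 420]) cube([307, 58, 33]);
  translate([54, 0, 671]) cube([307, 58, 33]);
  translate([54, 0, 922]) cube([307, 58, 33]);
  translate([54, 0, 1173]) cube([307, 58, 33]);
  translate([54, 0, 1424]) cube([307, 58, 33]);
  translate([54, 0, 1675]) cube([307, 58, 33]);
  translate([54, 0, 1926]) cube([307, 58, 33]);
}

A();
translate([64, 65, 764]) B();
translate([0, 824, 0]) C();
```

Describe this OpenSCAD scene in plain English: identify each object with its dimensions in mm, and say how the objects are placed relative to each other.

A is a rectangular dining table. The top is 631×644×46 mm with its upper surface at z = 764 mm. It stands on four 52×52 mm square legs, each inset 56 mm from the nearest pair of top edges, running from the floor to the underside of the top.

B is a chair. The seat is a 429×408×31 mm slab with its top at z = 469 mm, on four 37×37 mm corner legs (flush with the seat edges, standing on z = 0). A flat backrest 23 mm thick, 471 mm tall, spans the full seat width and rises from the seat top along its +y edge, rear face flush with the rear of the seat. Two armrests of 28×28 mm section run along each side from the seat's front edge to the front of the backrest, top faces 182 mm above the seat top and outer faces flush with the seat's x-edges; a 28×28 mm post under the front of each armrest stands on the seat at the front corner.

C is a wooden ladder with two side rails of 54×58 mm section and 2058 mm height, set 415 mm apart overall. Between them run 8 rectangular rungs (58 mm deep, 33 mm thick), front faces flush with the rails' −y face. The bottom of the first rung is 169 mm above the floor and each subsequent rung is 251 mm higher than the one below.

The chair is on top of the table. The ladder is on the floor beside the table on its +y side.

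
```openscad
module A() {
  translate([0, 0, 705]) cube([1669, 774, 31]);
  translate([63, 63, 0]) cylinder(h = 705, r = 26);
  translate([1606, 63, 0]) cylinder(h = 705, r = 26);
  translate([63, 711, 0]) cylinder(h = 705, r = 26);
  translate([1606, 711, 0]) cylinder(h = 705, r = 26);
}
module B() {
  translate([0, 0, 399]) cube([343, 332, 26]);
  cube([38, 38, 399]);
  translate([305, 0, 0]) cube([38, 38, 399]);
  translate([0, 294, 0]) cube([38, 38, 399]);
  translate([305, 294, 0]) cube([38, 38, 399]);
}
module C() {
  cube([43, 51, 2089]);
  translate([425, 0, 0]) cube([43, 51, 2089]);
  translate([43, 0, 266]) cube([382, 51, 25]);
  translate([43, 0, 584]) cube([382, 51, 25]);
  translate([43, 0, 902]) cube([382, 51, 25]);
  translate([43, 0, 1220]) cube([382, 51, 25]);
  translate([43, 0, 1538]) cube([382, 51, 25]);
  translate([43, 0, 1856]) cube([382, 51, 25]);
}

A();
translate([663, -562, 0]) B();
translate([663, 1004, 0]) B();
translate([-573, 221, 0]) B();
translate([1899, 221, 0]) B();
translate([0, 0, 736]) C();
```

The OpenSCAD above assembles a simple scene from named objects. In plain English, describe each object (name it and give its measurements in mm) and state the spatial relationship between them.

A is a table with a 1669×774 mm rectangular top, 31 mm thick, top surface at z = 736 mm, supported by four round legs of 52 mm diameter, each leg's bounding box inset 37 mm from the nearest pair of top edges, running from the floor.

B is a simple wooden stool: a rectangular seat 343 mm (x) by 332 mm (y), 26 mm thick, top face at z = 425 mm, on four square legs, each 38×38 mm in cross-section. The legs rest on z = 0, each flush with a corner of the seat.

C is a straight ladder. Two 43×51 mm vertical rails, 2089 mm tall, stand 468 mm apart (outside-to-outside) with their front faces coplanar on the −y side. 6 rungs, each 51 mm deep and 25 mm tall, span between the inner faces of the rails, front faces flush with the rails. The lowest rung's underside is at z = 266 mm and rungs are spaced 318 mm apart (underside to underside).

Four stools sit around the table at the −y, +y, −x, +x sides. The ladder is on top of the table.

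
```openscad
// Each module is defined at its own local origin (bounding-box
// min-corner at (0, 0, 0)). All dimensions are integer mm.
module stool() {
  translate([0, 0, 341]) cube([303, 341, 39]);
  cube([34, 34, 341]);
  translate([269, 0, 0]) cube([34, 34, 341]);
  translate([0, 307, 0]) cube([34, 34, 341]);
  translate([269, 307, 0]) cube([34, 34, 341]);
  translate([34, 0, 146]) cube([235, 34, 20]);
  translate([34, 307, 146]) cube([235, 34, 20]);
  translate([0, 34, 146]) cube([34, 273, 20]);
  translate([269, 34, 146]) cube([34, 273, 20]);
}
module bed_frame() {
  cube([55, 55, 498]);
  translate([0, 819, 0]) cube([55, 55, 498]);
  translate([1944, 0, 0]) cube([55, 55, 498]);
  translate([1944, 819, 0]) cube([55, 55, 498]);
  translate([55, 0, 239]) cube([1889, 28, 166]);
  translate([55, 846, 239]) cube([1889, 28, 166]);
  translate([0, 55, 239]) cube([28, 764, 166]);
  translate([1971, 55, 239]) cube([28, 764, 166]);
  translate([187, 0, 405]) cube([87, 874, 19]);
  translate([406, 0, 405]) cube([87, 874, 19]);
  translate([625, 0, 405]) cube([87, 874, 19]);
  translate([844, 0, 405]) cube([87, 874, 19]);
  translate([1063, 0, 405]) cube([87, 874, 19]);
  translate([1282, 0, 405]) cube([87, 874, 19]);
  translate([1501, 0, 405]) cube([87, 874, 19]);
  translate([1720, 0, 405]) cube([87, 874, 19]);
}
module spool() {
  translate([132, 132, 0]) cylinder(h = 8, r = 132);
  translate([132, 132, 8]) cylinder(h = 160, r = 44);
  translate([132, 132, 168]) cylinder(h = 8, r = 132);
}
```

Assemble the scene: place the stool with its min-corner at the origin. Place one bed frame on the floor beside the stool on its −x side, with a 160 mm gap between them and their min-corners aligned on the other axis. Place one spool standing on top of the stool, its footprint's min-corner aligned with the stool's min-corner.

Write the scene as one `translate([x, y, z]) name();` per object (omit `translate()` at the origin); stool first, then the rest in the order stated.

stool();
translate([-2159, 0, 0]) bed_frame();
translate([0, 0, 380]) spool();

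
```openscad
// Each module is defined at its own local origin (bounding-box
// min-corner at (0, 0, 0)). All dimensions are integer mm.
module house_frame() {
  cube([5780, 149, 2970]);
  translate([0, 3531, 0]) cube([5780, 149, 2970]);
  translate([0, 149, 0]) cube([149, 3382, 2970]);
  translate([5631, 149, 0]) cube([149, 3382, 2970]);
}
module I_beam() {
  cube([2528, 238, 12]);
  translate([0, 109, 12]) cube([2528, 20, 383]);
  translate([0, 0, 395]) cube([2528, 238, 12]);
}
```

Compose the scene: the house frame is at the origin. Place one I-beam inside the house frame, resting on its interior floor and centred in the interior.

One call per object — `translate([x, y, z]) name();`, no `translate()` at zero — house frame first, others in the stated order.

house_frame();
translate([1626, 1721, 0]) I_beam();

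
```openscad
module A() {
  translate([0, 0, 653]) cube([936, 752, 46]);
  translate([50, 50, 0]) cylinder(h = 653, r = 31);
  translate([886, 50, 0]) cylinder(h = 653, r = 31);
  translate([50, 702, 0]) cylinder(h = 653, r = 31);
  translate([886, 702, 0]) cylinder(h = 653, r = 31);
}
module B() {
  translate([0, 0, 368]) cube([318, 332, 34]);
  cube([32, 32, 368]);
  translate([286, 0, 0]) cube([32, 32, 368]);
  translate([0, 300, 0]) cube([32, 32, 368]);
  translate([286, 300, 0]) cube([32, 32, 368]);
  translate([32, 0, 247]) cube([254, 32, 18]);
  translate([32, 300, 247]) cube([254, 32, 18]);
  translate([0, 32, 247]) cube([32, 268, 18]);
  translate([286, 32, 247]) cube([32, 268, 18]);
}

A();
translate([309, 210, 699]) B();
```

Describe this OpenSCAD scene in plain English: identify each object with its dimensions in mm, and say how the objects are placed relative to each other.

A is a rectangular dining table. The top is 936×752×46 mm with its upper surface at z = 699 mm. It stands on four round legs of 62 mm diameter, each leg's bounding box inset 19 mm from the nearest pair of top edges, running from the floor to the underside of the top.

B is a simple wooden stool: a rectangular seat 318 mm (x) by 332 mm (y), 34 mm thick, top face at z = 402 mm, on four square legs, each 32×32 mm in cross-section. The legs rest on z = 0, each flush with a corner of the seat. Four stretchers, 32 mm wide and 18 mm tall, connect adjacent legs with their undersides at z = 247 mm, each running between the inner faces of the legs it joins and aligned with the legs' outer faces on the other axis.

The stool is on top of the table, centred.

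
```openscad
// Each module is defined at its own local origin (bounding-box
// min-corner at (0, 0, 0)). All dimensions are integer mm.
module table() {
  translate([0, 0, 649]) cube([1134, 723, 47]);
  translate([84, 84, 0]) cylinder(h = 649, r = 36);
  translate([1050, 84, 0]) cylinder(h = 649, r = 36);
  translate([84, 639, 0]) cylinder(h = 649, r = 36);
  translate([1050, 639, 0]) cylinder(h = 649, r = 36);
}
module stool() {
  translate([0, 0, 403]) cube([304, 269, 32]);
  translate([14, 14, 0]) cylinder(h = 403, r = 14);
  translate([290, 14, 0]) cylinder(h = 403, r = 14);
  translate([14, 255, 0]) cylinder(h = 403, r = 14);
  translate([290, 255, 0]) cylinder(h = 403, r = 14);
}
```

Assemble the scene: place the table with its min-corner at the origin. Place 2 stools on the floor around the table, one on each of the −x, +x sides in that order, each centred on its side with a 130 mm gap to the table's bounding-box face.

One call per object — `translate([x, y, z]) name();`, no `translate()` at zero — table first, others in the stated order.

table();
translate([-434, 227, 0]) stool();
translate([1264, 227, 0]) stool();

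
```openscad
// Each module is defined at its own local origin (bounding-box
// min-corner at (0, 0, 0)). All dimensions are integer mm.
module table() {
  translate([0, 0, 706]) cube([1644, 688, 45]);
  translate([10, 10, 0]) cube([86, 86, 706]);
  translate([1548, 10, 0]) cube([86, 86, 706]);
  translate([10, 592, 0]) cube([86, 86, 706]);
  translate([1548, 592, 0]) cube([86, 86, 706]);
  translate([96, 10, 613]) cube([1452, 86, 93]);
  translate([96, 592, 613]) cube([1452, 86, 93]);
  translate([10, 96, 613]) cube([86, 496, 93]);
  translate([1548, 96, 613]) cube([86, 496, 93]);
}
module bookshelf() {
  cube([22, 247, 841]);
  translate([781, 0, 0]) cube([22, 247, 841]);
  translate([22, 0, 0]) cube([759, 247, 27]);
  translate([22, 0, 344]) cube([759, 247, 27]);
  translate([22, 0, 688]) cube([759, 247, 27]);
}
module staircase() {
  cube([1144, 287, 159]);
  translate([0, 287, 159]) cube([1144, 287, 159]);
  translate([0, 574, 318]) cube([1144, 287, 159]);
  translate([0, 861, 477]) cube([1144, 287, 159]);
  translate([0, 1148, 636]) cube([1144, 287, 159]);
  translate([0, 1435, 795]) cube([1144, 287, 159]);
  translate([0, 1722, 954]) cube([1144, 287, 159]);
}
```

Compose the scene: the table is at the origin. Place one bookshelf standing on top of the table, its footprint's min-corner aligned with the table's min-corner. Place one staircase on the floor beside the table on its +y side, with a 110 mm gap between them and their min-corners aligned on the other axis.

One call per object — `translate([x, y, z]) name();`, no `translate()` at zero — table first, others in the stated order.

table();
translate([0, 0, 751]) bookshelf();
translate([0, 798, 0]) staircase();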